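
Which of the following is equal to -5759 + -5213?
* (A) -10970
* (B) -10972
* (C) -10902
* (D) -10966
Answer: B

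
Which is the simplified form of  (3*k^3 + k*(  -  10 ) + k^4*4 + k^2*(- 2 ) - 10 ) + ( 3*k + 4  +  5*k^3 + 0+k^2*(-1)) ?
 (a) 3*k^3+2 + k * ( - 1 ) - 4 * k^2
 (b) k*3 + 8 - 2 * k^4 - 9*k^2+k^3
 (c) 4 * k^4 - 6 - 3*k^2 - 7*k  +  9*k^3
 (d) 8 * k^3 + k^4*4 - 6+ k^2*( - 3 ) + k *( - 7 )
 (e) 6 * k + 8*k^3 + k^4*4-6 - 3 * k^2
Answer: d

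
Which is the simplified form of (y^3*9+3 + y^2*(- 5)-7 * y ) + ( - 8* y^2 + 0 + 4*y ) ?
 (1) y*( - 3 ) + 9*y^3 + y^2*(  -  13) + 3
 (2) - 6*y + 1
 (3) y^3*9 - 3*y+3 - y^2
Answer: 1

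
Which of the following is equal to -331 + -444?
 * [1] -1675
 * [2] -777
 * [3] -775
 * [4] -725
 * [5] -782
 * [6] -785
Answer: 3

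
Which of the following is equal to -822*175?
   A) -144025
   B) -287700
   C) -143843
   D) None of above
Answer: D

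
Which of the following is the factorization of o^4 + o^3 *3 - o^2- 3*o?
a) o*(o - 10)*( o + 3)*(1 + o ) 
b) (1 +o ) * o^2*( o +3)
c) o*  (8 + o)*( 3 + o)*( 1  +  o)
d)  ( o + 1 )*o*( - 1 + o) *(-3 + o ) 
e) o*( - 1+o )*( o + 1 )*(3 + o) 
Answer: e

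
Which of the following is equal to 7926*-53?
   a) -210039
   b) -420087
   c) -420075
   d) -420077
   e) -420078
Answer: e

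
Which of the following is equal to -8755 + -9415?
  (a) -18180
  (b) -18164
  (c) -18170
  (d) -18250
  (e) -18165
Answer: c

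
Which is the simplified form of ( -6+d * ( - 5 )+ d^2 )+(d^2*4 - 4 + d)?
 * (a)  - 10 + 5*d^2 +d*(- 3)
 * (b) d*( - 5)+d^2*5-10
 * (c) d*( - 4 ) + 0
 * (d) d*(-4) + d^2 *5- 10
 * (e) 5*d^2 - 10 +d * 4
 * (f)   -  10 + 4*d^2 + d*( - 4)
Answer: d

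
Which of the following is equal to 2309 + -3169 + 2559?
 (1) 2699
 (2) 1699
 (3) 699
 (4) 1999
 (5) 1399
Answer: 2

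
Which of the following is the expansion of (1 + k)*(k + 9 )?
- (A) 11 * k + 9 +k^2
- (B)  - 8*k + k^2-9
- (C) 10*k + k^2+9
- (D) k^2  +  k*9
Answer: C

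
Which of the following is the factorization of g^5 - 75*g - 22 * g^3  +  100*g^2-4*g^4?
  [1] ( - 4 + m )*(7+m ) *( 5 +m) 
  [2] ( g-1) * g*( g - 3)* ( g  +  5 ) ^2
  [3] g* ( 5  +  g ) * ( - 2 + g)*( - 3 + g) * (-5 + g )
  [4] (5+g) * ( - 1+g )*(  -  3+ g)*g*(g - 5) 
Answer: 4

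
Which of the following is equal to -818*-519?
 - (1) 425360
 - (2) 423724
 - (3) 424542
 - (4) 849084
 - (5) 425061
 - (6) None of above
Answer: 3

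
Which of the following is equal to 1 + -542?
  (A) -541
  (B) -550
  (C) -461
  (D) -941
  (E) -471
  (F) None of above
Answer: A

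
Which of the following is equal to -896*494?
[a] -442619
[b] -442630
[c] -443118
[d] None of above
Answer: d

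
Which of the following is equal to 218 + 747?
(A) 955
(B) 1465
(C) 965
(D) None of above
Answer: C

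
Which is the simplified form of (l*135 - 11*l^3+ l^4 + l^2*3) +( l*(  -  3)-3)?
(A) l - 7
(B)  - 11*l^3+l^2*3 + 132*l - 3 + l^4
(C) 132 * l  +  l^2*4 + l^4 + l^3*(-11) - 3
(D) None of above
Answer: B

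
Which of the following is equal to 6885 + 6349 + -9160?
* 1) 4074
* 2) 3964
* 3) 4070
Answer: 1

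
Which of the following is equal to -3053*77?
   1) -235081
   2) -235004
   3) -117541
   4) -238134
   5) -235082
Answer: 1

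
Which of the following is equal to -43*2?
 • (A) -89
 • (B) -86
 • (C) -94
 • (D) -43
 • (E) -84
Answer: B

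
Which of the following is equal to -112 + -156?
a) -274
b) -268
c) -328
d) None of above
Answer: b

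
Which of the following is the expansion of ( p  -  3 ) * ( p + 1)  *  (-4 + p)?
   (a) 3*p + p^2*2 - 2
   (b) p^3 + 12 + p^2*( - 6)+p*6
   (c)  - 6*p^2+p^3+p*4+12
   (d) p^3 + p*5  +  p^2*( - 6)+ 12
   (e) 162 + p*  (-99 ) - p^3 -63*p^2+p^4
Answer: d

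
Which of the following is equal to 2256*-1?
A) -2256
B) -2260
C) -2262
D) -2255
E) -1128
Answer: A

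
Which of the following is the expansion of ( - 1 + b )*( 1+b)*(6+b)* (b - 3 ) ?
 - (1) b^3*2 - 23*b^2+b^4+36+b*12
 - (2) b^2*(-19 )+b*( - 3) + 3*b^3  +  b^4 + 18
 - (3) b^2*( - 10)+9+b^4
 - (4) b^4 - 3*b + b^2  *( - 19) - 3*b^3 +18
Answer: 2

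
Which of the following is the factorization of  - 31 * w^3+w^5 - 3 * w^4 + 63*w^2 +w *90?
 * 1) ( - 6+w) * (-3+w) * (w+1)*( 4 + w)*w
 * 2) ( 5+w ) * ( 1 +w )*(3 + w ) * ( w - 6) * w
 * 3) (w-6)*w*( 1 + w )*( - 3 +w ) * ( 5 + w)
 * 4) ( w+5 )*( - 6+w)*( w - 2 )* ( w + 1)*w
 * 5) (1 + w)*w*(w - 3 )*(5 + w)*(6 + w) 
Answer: 3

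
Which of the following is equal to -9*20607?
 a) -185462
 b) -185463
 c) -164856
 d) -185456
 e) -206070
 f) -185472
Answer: b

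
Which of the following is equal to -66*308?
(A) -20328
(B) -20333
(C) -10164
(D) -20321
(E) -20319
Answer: A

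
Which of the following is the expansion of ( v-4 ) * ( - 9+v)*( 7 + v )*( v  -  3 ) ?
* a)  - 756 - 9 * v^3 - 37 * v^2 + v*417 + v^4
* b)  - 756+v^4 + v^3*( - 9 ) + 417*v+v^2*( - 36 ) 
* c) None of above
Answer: a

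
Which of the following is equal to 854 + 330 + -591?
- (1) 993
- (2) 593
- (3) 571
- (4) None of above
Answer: 2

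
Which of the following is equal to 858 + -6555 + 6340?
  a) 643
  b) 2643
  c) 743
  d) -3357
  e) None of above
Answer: a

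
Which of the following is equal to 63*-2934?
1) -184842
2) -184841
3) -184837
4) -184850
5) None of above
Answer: 1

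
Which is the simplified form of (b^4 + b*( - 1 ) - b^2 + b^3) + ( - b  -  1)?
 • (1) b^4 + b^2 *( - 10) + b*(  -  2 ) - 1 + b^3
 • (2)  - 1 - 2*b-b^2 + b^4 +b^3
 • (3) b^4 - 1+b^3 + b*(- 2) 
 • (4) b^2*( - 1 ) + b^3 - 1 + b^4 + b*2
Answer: 2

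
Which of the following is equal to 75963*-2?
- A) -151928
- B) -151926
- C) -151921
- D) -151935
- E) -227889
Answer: B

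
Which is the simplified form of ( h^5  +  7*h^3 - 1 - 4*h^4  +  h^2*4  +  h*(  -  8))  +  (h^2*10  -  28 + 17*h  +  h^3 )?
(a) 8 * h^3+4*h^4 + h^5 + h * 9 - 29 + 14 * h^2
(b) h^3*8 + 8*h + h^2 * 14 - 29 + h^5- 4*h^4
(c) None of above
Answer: c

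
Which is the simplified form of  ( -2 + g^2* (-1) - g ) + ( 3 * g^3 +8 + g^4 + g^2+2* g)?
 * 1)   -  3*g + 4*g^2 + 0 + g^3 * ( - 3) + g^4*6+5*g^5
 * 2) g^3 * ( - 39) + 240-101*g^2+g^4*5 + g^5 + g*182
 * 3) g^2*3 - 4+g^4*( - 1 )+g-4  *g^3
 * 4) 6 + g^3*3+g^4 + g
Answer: 4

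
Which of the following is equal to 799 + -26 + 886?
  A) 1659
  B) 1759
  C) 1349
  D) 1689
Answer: A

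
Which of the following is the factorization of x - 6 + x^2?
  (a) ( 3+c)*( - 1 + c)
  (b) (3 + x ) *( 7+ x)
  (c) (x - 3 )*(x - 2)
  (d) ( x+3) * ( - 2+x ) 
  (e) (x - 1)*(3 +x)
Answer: d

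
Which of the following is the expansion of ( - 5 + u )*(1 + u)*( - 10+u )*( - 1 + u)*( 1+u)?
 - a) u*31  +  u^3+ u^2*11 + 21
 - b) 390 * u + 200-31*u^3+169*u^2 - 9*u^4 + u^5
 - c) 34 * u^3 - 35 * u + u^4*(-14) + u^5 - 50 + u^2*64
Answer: c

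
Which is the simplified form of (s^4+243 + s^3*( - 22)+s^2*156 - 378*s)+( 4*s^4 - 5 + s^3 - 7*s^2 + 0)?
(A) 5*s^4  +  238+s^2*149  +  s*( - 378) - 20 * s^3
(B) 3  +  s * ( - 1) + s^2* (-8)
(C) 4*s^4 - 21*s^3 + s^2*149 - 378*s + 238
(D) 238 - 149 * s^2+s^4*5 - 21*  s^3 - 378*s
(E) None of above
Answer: E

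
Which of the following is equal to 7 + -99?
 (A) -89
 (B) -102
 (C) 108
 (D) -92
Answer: D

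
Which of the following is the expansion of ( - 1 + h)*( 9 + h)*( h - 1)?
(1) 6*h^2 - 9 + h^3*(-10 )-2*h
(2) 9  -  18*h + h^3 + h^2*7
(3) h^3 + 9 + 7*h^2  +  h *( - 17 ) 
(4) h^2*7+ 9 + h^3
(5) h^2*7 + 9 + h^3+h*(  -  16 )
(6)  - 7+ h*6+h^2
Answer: 3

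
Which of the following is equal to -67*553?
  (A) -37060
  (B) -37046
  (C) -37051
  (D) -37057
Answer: C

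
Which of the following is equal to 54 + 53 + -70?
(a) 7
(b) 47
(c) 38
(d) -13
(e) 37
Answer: e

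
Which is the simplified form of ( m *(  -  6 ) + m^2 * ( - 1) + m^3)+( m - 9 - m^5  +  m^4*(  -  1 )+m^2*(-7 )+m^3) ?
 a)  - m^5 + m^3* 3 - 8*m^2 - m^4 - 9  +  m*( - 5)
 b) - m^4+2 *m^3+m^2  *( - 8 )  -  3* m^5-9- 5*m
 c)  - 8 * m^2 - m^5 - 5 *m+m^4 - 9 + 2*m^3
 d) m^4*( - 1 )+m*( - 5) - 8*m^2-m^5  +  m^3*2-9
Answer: d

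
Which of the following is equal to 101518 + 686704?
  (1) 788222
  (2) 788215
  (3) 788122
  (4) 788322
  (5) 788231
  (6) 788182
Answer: 1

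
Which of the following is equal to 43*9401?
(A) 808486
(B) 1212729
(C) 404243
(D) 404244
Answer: C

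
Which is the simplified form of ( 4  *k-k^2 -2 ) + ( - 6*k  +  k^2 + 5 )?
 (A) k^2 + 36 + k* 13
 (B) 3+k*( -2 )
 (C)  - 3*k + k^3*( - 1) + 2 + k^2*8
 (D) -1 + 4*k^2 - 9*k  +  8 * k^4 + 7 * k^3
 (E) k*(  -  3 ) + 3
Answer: B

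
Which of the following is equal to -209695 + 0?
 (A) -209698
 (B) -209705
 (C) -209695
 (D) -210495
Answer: C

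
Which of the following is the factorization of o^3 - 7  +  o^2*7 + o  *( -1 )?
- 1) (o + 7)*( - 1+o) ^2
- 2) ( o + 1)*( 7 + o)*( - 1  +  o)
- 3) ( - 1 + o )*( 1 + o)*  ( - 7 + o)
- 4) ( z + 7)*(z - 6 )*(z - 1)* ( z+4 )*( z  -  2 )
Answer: 2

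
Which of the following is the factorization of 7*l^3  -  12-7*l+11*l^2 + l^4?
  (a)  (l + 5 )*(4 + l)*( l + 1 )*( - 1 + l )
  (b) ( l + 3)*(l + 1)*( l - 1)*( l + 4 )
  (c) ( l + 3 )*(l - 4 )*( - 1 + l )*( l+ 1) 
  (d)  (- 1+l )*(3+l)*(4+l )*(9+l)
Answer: b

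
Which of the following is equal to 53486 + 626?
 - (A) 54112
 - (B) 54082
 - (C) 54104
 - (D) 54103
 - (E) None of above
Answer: A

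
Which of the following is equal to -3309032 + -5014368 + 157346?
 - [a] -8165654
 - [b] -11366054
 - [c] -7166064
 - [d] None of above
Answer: d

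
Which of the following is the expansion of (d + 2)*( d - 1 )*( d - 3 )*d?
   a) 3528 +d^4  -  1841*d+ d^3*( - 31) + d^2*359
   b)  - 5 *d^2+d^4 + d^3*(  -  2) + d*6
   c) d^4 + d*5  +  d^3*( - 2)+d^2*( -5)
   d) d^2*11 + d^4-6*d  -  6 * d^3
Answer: b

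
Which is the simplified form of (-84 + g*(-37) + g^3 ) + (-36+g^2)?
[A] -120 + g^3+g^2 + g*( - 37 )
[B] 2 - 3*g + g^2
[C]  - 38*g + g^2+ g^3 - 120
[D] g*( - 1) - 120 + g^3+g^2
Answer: A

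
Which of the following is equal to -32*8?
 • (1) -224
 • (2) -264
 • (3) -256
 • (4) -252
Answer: 3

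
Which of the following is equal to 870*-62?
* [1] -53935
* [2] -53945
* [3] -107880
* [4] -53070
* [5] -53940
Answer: 5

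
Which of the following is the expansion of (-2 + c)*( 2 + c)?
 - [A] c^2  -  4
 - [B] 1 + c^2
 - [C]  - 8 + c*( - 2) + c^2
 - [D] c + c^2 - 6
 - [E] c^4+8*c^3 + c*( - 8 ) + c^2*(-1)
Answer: A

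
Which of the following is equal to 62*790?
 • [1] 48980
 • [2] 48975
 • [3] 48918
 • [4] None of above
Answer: 1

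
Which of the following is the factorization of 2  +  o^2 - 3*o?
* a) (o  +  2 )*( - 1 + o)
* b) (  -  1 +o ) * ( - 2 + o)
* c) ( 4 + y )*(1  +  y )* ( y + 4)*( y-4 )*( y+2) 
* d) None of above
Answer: b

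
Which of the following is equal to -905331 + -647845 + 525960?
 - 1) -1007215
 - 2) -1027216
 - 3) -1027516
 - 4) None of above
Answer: 2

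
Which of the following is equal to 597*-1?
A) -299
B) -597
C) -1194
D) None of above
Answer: B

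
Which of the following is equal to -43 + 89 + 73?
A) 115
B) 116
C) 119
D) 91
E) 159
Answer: C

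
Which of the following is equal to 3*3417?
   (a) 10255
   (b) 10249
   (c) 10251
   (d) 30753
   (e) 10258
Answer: c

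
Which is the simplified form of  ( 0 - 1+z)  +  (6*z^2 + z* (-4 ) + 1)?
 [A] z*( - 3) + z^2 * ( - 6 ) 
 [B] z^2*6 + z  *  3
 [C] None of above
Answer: C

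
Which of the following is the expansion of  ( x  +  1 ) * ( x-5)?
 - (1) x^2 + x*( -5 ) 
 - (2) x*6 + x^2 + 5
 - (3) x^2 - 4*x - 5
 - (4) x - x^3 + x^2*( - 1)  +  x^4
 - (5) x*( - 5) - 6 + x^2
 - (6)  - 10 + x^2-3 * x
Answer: 3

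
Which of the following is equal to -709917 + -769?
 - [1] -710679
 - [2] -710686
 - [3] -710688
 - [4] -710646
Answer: 2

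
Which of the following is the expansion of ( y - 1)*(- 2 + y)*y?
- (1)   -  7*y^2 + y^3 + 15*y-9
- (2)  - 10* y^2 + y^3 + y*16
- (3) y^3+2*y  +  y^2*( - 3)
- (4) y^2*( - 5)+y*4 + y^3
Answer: 3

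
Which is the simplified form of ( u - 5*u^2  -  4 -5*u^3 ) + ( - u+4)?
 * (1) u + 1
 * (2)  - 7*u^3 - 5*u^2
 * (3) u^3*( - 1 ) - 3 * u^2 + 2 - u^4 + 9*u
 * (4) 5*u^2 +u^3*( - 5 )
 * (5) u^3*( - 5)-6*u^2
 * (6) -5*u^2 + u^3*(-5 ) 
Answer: 6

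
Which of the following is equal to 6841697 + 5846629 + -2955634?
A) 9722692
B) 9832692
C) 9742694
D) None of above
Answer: D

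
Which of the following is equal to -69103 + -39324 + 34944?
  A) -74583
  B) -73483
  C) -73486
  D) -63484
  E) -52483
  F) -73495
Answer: B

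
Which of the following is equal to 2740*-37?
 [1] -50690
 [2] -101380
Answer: 2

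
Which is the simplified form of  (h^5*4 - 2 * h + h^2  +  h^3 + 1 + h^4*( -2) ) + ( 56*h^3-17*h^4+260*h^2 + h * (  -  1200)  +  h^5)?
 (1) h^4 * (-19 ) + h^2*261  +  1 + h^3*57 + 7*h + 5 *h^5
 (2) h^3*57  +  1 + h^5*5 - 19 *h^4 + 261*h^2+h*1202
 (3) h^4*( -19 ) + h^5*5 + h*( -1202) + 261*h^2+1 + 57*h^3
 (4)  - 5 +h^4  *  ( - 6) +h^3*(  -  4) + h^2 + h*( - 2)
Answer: 3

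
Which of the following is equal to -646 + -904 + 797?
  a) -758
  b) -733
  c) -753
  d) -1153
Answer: c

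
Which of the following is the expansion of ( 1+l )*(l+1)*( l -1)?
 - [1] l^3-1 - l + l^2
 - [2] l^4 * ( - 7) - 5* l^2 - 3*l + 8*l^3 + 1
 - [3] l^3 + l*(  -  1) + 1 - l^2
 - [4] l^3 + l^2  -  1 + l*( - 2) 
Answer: 1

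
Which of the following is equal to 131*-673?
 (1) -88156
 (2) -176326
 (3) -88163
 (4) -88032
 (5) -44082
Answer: 3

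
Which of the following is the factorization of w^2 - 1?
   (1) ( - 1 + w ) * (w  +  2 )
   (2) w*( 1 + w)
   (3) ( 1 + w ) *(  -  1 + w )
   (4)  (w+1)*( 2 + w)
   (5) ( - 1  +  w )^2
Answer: 3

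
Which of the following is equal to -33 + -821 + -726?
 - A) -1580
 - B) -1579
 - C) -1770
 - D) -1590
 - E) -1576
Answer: A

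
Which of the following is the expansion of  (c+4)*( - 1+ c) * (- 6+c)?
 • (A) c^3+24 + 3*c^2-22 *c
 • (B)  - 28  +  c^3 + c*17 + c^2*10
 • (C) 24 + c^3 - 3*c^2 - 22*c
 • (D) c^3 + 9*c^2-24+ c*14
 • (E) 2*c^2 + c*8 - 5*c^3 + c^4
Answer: C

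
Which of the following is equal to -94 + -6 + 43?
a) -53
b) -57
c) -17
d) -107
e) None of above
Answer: b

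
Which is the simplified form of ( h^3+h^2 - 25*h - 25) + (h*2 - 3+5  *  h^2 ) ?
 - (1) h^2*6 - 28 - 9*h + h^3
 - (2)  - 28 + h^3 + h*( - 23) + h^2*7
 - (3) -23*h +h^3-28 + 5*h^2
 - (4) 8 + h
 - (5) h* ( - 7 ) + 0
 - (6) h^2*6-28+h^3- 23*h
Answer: 6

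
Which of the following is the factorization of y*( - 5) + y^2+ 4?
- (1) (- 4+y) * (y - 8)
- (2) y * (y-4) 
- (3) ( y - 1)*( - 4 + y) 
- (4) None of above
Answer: 3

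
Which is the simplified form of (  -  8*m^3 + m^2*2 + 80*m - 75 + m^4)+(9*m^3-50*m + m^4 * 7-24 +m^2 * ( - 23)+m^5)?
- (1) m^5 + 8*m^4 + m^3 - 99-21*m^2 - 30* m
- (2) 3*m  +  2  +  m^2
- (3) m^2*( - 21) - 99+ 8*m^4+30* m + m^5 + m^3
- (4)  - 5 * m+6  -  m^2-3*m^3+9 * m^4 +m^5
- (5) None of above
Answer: 3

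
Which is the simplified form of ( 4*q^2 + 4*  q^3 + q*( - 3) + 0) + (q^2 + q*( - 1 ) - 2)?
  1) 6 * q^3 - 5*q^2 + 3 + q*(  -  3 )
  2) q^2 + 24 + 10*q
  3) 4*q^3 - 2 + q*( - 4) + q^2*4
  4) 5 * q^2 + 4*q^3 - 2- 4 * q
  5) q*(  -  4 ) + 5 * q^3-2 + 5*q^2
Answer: 4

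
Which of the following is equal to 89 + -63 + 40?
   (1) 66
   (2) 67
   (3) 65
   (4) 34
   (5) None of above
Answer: 1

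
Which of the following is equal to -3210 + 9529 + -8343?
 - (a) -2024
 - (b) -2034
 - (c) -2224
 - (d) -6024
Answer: a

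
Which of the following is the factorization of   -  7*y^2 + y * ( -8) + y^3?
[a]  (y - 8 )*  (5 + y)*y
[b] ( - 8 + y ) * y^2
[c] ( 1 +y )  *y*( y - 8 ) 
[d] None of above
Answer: c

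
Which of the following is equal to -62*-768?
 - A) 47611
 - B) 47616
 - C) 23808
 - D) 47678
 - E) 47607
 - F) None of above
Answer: B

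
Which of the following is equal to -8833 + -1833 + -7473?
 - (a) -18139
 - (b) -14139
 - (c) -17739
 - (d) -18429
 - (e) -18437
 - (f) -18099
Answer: a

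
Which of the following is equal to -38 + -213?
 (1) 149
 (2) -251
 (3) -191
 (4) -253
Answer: 2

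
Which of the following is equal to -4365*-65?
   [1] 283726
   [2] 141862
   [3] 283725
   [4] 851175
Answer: 3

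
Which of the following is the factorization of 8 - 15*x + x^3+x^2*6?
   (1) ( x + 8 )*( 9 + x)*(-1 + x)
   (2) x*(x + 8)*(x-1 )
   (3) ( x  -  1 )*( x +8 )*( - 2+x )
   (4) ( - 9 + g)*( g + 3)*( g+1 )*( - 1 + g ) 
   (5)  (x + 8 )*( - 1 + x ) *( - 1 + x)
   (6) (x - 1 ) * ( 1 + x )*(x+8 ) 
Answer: 5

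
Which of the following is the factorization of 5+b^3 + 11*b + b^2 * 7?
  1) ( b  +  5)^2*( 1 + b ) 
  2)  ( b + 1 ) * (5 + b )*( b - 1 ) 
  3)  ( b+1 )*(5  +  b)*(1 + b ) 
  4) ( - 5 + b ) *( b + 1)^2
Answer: 3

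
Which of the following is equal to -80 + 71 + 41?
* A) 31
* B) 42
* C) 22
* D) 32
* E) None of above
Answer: D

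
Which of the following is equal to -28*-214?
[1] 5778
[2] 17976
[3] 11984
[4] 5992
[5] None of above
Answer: 4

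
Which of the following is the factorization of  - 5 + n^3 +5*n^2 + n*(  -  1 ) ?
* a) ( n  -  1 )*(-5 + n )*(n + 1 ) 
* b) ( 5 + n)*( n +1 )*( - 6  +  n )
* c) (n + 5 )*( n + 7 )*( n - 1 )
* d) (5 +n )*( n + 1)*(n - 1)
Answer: d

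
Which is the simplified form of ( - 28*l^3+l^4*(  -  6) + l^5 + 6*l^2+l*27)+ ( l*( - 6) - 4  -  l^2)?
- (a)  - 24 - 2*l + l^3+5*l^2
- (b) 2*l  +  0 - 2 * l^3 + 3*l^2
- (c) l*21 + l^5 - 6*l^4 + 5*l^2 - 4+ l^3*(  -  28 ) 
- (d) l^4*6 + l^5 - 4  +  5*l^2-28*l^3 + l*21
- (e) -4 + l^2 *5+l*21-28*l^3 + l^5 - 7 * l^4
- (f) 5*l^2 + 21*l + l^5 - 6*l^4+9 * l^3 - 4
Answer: c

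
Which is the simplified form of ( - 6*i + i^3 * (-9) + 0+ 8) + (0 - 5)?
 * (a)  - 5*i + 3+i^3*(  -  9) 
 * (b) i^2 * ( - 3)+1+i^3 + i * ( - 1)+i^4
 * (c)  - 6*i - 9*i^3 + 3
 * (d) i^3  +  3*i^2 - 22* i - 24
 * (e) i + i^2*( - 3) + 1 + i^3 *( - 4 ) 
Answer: c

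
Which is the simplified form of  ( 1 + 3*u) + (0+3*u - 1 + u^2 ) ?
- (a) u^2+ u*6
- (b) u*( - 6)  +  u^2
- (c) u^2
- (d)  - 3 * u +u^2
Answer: a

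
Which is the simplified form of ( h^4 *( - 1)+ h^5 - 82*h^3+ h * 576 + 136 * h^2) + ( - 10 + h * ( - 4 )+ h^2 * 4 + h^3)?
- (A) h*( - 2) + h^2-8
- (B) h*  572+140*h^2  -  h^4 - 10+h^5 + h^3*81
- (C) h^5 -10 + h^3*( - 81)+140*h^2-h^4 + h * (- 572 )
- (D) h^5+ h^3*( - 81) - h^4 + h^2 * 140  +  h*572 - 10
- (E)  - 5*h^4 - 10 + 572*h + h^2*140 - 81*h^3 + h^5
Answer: D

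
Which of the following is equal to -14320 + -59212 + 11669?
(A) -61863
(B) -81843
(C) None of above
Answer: A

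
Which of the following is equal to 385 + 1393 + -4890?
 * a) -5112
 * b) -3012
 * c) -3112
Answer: c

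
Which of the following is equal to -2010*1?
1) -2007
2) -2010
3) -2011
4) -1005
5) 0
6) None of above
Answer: 2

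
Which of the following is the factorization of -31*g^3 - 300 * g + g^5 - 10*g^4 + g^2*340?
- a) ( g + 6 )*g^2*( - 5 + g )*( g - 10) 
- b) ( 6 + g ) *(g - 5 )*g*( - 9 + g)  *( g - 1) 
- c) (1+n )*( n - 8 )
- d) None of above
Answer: d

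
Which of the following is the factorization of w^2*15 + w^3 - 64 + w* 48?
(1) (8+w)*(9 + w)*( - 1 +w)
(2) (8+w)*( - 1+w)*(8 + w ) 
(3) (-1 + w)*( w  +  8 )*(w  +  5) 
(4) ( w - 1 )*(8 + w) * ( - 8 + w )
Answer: 2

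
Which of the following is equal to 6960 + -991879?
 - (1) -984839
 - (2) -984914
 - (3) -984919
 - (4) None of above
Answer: 3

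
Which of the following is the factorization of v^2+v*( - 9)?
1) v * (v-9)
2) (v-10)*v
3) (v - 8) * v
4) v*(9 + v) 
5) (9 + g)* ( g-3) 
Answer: 1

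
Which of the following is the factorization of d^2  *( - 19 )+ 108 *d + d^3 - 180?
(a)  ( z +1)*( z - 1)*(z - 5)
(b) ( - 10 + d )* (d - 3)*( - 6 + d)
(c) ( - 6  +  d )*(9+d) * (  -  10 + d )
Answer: b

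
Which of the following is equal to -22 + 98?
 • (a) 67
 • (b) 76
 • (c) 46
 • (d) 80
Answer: b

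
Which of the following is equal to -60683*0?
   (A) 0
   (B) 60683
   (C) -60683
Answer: A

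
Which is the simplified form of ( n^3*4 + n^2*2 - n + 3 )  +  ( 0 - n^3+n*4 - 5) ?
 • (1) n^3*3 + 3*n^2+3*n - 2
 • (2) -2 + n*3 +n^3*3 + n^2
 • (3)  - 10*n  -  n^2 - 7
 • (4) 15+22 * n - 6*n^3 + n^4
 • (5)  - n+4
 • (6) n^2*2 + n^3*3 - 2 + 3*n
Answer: 6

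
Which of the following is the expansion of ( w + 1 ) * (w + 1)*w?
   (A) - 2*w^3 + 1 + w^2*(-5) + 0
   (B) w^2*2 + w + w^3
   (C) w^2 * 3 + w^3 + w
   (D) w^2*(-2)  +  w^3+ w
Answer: B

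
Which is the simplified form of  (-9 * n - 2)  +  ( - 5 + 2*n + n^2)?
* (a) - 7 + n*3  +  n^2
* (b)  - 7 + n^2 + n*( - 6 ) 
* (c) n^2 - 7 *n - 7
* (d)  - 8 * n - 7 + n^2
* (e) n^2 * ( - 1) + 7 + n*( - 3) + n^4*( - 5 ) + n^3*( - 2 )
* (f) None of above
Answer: c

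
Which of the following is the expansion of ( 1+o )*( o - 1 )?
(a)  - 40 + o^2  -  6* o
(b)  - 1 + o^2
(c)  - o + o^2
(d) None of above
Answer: b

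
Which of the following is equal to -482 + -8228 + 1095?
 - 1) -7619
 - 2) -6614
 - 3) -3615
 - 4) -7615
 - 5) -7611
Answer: 4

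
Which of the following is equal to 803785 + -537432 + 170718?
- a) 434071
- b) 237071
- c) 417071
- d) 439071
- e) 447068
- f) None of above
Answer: f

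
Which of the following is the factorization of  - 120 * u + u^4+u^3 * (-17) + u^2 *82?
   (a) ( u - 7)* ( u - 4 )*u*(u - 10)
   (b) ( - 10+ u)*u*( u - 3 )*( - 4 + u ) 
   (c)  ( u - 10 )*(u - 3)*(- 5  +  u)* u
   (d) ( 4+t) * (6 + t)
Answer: b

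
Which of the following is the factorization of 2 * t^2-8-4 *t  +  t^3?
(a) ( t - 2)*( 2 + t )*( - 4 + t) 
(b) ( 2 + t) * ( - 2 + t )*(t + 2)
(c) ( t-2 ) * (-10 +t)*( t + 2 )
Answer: b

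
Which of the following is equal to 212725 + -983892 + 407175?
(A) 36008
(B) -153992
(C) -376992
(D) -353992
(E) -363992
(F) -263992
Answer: E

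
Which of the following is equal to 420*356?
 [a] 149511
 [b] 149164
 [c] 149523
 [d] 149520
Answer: d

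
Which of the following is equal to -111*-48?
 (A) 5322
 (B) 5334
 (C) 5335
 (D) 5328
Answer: D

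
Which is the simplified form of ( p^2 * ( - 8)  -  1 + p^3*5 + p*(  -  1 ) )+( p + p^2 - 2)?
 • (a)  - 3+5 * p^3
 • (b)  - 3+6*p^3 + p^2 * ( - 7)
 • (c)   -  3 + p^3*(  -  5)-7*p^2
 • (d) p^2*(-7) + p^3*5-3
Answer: d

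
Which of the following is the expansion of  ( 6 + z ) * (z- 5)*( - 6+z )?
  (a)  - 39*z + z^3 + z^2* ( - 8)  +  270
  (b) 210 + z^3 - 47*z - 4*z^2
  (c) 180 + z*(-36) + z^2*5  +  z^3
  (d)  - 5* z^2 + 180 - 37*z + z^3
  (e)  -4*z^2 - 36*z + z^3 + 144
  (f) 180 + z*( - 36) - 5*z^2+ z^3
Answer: f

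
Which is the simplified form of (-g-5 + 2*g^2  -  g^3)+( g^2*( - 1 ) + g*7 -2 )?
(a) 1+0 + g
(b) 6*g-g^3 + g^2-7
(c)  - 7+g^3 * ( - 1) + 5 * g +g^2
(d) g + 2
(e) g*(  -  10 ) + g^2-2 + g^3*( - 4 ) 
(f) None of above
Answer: b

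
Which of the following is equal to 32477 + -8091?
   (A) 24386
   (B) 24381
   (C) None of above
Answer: A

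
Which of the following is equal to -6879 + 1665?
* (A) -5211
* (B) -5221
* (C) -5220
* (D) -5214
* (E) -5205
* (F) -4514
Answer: D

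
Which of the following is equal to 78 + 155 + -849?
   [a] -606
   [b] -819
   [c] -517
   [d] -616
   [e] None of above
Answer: d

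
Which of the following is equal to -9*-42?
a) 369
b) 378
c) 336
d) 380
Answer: b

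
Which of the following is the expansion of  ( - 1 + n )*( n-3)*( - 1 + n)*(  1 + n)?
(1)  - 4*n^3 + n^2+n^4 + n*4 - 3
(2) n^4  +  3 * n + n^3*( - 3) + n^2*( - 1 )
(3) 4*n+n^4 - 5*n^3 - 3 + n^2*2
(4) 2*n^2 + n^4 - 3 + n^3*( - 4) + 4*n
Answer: 4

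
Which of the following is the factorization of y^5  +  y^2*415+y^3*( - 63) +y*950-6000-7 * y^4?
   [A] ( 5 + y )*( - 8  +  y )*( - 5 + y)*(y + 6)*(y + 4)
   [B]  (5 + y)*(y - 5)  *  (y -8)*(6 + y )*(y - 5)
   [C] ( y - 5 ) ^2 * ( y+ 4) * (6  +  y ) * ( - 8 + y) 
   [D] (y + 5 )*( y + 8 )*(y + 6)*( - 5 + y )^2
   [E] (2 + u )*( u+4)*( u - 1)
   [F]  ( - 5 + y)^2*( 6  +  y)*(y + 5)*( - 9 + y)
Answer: B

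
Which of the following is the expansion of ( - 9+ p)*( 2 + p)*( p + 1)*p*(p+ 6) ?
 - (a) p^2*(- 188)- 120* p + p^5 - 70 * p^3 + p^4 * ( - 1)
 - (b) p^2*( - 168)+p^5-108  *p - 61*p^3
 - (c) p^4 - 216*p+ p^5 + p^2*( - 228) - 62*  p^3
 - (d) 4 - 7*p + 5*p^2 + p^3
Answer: b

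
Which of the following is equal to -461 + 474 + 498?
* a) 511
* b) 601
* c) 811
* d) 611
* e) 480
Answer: a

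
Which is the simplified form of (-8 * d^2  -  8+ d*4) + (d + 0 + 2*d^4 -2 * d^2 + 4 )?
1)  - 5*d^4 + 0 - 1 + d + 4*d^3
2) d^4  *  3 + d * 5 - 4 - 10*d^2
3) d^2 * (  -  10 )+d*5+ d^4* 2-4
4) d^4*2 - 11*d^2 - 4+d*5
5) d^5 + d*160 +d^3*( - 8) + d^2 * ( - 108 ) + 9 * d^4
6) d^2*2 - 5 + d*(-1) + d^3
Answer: 3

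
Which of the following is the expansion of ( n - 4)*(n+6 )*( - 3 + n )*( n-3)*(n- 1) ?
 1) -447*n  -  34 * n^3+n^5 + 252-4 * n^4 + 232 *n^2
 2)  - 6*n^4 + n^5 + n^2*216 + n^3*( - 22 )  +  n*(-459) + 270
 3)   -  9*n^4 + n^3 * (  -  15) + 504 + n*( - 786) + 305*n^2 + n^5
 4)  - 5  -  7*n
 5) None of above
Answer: 5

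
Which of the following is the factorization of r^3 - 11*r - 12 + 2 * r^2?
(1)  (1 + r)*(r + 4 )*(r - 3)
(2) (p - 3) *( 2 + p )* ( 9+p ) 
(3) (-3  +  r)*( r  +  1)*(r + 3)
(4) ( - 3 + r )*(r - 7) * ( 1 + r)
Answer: 1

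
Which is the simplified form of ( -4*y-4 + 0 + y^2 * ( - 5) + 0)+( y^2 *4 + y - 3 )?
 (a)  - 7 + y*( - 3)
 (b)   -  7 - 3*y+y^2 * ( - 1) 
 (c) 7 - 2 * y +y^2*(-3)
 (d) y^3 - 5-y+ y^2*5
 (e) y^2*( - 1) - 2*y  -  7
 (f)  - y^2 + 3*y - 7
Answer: b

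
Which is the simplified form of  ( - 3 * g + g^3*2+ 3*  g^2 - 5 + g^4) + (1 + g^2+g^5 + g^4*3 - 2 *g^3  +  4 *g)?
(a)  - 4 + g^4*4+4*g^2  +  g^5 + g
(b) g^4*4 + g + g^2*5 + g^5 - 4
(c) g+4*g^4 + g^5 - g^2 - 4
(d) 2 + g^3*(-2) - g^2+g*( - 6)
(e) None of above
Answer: a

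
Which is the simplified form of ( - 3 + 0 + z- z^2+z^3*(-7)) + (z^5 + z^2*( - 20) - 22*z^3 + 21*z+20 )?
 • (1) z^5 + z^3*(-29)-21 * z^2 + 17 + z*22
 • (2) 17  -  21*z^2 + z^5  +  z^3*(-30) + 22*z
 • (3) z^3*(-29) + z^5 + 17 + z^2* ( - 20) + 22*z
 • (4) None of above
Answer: 1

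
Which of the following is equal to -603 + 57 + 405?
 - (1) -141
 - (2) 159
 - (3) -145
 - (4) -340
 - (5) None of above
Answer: 1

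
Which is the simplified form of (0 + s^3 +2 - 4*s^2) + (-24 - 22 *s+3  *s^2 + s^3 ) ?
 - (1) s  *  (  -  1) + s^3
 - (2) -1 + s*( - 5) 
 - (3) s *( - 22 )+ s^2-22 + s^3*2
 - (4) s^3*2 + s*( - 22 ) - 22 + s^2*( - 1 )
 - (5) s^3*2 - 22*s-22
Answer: 4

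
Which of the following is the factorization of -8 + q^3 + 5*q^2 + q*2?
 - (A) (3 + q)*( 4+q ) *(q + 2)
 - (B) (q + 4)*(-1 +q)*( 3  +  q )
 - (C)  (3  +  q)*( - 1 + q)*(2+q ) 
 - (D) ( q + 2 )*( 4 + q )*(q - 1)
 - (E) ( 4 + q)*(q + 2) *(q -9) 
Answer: D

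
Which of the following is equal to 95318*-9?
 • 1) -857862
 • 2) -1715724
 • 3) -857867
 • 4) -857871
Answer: 1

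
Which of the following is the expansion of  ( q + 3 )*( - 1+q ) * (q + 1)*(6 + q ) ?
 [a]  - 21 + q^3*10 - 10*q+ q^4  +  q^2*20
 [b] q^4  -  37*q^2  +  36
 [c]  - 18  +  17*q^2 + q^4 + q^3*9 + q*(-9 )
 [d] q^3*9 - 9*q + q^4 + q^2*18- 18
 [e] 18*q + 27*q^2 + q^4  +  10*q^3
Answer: c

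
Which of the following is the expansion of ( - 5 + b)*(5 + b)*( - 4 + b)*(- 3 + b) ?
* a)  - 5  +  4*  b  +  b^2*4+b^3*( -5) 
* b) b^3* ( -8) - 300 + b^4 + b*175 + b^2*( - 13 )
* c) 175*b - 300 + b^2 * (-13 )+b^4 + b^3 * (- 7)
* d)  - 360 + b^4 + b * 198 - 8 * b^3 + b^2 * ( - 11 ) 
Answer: c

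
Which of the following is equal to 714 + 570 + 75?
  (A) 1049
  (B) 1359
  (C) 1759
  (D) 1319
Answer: B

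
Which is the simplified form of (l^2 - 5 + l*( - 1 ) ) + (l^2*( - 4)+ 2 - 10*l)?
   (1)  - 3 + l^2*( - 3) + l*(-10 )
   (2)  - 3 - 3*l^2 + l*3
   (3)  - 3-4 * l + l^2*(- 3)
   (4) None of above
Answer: 4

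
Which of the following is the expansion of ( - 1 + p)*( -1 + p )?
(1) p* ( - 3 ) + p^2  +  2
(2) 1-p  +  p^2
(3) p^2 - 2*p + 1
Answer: 3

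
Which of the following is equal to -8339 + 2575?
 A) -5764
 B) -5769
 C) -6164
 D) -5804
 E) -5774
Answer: A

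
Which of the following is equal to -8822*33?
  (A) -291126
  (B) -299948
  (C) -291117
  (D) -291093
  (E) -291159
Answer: A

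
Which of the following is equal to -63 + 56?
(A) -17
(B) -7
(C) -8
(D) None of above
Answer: B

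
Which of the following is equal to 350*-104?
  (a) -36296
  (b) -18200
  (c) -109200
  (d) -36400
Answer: d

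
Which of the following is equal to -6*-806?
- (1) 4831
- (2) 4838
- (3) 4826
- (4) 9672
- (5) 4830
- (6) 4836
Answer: 6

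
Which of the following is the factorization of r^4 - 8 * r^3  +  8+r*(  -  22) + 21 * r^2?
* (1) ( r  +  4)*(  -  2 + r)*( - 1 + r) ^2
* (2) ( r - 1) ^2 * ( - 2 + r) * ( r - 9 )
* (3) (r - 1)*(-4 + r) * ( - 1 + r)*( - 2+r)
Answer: 3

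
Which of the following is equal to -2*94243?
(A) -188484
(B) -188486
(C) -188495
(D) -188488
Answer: B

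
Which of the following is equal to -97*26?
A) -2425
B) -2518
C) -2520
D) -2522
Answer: D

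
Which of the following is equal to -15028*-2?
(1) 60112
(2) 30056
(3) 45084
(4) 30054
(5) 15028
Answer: 2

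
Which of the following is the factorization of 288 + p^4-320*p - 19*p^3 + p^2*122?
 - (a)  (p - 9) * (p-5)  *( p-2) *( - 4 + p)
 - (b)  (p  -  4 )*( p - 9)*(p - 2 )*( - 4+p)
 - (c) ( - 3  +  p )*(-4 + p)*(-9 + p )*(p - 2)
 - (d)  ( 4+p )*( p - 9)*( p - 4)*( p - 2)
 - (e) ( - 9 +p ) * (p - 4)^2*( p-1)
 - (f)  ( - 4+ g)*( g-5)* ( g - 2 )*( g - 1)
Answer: b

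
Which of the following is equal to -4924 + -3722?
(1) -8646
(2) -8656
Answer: 1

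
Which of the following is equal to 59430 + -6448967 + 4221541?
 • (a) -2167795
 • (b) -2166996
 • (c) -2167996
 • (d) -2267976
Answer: c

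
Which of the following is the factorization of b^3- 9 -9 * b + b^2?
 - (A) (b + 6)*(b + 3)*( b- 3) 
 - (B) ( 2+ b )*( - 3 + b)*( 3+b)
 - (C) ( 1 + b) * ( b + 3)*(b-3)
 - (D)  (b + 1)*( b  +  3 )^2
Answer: C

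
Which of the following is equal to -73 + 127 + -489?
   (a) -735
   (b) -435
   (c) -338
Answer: b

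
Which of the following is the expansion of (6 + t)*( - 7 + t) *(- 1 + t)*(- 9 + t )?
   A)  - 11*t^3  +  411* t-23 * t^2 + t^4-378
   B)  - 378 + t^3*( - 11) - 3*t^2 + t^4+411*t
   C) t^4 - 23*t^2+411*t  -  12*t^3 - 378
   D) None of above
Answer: A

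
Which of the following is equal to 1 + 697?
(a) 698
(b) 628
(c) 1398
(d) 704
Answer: a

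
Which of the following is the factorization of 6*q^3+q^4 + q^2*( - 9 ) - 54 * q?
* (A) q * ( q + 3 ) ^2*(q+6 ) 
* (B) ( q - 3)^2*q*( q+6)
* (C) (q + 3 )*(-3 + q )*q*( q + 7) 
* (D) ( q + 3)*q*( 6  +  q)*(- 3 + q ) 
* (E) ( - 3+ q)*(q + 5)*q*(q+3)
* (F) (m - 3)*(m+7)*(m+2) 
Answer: D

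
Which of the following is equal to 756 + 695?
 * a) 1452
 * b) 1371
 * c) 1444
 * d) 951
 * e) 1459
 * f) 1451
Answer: f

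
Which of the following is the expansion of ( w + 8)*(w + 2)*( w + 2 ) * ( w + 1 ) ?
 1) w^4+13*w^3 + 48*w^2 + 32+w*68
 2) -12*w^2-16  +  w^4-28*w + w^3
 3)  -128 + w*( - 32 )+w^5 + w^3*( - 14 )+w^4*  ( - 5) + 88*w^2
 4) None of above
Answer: 1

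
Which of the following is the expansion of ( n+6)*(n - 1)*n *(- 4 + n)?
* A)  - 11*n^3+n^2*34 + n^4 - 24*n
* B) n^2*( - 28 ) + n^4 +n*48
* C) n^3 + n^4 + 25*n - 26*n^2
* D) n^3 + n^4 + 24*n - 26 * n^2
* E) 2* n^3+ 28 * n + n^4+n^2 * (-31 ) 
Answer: D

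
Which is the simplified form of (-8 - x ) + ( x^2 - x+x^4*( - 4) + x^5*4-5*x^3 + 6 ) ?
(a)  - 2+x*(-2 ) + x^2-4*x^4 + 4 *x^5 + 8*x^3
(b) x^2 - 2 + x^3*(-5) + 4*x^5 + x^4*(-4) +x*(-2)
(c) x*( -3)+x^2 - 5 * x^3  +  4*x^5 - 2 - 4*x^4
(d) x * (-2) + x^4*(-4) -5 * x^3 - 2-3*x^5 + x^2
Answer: b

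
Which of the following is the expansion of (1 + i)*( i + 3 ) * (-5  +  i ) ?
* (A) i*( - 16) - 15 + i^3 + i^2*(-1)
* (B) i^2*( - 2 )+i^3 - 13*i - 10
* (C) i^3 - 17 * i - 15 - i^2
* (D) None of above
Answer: C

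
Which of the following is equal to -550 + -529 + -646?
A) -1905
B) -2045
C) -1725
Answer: C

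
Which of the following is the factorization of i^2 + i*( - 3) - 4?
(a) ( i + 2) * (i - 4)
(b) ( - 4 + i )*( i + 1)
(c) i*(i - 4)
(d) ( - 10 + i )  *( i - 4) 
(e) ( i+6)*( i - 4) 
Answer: b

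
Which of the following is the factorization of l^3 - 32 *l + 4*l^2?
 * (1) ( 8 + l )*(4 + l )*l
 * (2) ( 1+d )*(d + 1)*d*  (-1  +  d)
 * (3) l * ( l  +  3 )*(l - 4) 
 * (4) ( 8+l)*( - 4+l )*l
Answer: 4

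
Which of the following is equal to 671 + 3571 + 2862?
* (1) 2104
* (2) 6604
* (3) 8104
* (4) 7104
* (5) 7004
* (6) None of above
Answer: 4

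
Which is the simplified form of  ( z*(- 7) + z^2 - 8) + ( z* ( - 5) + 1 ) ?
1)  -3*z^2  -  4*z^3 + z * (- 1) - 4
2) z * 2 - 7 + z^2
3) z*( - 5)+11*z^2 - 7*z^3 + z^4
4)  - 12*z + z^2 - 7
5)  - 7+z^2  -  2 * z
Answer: 4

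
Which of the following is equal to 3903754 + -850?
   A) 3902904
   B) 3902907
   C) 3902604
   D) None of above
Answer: A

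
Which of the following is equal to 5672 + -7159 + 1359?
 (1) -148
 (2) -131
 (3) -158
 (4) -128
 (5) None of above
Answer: 4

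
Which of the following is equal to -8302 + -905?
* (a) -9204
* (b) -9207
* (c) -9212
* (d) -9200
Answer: b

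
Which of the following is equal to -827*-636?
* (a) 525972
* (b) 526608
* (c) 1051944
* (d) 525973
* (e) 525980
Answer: a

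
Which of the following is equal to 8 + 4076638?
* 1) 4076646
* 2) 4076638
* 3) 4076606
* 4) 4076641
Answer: 1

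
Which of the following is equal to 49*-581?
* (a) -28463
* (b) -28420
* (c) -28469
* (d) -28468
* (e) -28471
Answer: c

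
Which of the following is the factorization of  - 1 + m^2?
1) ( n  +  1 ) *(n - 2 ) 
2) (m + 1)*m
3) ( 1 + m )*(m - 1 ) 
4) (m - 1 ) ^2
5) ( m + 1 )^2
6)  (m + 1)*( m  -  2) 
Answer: 3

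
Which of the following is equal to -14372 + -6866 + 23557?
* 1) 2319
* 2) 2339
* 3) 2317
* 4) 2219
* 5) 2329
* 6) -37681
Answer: 1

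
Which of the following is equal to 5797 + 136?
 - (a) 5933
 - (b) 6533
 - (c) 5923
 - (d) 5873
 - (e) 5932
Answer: a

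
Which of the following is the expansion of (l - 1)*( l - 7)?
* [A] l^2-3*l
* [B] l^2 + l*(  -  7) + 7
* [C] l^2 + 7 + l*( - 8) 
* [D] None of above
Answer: C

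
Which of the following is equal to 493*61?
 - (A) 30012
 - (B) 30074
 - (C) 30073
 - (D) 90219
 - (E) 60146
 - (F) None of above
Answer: C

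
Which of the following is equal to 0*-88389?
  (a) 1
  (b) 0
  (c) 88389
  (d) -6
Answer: b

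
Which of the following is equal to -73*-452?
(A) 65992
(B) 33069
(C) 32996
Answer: C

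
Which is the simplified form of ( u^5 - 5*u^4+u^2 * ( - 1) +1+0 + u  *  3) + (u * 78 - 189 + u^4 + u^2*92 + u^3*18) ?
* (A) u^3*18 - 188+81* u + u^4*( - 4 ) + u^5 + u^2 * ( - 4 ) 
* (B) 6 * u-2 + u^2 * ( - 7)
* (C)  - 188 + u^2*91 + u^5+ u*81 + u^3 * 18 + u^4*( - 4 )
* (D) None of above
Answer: C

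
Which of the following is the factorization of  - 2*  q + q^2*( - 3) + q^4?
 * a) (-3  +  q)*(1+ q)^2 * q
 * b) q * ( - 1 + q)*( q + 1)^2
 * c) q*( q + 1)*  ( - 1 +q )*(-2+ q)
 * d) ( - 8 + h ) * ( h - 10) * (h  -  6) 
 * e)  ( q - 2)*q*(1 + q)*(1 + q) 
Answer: e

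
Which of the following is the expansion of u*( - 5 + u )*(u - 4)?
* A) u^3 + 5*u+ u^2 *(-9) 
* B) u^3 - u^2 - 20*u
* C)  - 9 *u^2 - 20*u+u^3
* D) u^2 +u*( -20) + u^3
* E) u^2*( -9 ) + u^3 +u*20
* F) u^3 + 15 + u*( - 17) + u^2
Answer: E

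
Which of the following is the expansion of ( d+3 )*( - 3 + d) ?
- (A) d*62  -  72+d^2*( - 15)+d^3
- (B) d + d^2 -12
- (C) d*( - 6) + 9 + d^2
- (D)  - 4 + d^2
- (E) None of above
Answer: E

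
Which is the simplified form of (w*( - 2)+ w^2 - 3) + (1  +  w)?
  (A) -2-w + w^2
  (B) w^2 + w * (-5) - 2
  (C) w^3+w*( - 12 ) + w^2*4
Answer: A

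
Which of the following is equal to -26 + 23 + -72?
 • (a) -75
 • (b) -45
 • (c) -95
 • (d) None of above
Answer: a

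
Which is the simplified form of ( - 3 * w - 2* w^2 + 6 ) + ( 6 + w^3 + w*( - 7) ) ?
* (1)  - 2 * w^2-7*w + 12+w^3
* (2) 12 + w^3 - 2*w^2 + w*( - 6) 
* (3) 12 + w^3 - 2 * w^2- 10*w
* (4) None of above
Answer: 3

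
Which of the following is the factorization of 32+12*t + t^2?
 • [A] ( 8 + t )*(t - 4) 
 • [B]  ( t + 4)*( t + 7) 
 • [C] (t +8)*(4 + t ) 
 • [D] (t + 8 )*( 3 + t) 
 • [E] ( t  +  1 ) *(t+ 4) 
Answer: C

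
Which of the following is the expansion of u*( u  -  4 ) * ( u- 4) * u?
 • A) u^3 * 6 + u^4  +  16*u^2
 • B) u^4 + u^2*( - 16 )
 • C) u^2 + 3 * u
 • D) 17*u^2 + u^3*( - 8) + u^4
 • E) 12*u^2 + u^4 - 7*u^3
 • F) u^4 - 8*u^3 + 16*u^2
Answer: F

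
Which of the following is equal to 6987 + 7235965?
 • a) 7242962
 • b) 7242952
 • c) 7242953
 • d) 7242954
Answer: b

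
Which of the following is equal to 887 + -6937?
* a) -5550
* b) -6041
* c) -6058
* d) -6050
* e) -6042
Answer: d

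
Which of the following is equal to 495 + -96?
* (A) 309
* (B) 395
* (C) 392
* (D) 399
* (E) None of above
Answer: D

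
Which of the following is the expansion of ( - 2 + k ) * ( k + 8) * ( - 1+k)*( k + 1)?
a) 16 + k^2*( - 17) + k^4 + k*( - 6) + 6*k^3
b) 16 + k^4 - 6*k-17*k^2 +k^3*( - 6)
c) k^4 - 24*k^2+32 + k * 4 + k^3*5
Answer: a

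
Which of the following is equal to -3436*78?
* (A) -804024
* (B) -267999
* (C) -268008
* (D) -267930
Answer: C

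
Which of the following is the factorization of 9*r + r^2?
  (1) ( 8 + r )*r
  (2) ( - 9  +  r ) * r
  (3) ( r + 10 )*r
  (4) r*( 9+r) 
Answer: 4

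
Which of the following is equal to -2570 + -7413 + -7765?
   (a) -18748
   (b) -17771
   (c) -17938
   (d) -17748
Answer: d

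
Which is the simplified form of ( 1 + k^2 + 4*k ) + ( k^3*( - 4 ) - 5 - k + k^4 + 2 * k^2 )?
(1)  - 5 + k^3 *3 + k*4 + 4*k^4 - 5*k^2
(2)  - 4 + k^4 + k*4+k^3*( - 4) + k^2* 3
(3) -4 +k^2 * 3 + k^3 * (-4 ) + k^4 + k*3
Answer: 3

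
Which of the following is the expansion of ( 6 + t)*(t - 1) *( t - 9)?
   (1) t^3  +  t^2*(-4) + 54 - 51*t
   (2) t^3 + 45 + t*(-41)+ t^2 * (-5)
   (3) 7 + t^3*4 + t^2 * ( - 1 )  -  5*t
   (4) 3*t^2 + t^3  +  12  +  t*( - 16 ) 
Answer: 1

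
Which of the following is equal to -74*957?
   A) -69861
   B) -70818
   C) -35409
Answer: B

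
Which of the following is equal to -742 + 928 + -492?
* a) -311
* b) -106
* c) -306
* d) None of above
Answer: c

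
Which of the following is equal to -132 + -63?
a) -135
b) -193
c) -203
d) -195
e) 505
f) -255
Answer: d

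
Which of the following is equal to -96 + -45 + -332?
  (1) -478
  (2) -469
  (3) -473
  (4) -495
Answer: 3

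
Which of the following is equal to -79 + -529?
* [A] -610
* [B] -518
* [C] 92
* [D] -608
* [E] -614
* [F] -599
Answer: D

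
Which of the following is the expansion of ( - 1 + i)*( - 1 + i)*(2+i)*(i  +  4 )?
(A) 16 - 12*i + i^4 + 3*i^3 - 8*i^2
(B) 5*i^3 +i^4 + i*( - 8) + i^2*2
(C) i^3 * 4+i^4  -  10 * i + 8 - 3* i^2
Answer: C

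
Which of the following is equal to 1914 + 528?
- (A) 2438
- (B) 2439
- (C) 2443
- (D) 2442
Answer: D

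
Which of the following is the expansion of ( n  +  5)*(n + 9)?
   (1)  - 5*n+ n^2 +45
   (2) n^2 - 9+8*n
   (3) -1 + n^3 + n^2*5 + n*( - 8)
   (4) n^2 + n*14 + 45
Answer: 4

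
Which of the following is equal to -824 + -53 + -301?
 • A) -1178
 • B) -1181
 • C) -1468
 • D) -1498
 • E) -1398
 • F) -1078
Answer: A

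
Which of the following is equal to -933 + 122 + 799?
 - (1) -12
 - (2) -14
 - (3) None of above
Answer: 1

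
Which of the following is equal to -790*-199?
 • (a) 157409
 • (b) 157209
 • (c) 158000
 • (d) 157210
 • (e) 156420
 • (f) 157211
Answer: d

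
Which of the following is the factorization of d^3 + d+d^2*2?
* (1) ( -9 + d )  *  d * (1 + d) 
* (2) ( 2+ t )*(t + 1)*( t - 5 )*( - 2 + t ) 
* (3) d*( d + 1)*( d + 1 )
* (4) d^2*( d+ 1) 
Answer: 3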